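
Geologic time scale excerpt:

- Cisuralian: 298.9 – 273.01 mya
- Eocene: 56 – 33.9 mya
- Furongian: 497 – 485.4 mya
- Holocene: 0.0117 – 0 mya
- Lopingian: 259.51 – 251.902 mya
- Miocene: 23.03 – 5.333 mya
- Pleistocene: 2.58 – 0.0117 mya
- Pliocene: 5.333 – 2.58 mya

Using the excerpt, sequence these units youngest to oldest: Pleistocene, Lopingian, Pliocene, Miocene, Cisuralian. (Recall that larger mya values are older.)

The oldest of these is Cisuralian (starts 298.9 Ma) and the youngest is Pleistocene (ends 0.0117 Ma).
In between, by decreasing start age: Lopingian (259.51), Miocene (23.03), Pliocene (5.333).
Listing youngest first means reversing that sequence.

Pleistocene, then Pliocene, then Miocene, then Lopingian, then Cisuralian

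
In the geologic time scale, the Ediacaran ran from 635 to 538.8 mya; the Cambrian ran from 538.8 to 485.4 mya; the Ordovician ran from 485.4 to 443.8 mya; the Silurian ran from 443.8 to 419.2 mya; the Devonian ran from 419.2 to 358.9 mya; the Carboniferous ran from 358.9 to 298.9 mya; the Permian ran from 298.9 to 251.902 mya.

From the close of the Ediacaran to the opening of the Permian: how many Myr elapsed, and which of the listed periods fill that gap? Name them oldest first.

End of Ediacaran = 538.8 Ma; start of Permian = 298.9 Ma.
Gap = 538.8 − 298.9 = 239.9 Myr.
Periods wholly inside 538.8–298.9 Ma: Cambrian (538.8–485.4), Ordovician (485.4–443.8), Silurian (443.8–419.2), Devonian (419.2–358.9), Carboniferous (358.9–298.9).

239.9 million years; Cambrian, Ordovician, Silurian, Devonian, Carboniferous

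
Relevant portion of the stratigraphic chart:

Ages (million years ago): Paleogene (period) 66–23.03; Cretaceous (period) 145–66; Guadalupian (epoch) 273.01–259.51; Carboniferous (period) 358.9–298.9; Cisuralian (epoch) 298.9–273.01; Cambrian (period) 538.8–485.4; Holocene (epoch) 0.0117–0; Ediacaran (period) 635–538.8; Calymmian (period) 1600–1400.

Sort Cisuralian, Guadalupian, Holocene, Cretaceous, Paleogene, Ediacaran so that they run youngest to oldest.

Read off each span (Ma): Cisuralian 298.9–273.01; Guadalupian 273.01–259.51; Holocene 0.0117–0; Cretaceous 145–66; Paleogene 66–23.03; Ediacaran 635–538.8.
Larger Ma is older, so oldest→youngest is Ediacaran, Cisuralian, Guadalupian, Cretaceous, Paleogene, Holocene; reverse it for youngest→oldest.

Holocene, then Paleogene, then Cretaceous, then Guadalupian, then Cisuralian, then Ediacaran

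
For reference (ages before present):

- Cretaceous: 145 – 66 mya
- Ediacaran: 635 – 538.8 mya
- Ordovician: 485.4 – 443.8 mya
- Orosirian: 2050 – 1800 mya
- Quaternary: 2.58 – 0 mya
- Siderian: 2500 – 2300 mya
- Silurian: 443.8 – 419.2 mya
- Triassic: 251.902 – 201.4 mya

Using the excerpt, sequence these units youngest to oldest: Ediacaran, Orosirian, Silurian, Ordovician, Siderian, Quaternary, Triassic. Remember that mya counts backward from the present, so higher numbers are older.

Quaternary → Triassic → Silurian → Ordovician → Ediacaran → Orosirian → Siderian

Read off each span (Ma): Ediacaran 635–538.8; Orosirian 2050–1800; Silurian 443.8–419.2; Ordovician 485.4–443.8; Siderian 2500–2300; Quaternary 2.58–0; Triassic 251.902–201.4.
Larger Ma is older, so oldest→youngest is Siderian, Orosirian, Ediacaran, Ordovician, Silurian, Triassic, Quaternary; reverse it for youngest→oldest.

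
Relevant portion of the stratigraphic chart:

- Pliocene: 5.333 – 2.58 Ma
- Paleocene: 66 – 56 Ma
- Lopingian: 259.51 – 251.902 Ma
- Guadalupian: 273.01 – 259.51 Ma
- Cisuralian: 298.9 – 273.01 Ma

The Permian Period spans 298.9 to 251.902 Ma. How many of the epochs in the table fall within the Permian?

3

Epochs inside 298.9–251.902 Ma: Cisuralian, Guadalupian, Lopingian — 3 in total.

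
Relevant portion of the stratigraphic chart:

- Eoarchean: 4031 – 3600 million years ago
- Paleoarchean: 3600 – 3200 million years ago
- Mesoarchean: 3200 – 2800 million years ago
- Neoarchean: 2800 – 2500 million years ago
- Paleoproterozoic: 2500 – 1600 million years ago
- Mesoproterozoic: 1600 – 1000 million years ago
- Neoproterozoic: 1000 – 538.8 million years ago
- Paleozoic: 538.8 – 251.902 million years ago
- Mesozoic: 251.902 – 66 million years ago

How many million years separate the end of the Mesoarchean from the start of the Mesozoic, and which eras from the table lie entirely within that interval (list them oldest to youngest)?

2548.098 million years; Neoarchean, Paleoproterozoic, Mesoproterozoic, Neoproterozoic, Paleozoic

The Mesoarchean closes at 2800 Ma and the Mesozoic opens at 251.902 Ma, so the interval is 2800 − 251.902 = 2548.098 Myr.
An era fits inside if it starts at or after 2800 Ma and ends at or before 251.902 Ma; oldest first that gives Neoarchean, Paleoproterozoic, Mesoproterozoic, Neoproterozoic, Paleozoic.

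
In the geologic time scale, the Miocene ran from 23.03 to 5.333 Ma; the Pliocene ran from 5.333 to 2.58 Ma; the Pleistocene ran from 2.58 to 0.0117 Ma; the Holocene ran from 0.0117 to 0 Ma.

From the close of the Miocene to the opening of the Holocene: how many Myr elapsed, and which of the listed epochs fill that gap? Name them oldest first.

The Miocene closes at 5.333 Ma and the Holocene opens at 0.0117 Ma, so the interval is 5.333 − 0.0117 = 5.3213 Myr.
An epoch fits inside if it starts at or after 5.333 Ma and ends at or before 0.0117 Ma; oldest first that gives Pliocene, Pleistocene.

5.3213 million years; Pliocene, Pleistocene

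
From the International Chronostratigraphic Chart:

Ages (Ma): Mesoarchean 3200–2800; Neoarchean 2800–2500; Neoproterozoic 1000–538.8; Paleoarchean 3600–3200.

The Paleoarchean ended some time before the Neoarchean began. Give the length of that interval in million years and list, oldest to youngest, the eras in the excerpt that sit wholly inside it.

400 million years; Mesoarchean

End of Paleoarchean = 3200 Ma; start of Neoarchean = 2800 Ma.
Gap = 3200 − 2800 = 400 Myr.
Eras wholly inside 3200–2800 Ma: Mesoarchean (3200–2800).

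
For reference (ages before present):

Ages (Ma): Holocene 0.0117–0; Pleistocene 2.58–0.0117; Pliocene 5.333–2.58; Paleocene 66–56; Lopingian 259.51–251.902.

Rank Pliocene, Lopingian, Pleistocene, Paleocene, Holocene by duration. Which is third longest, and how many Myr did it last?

Pliocene, 2.753 million years

Durations: Pliocene 2.753; Lopingian 7.608; Pleistocene 2.5683; Paleocene 10; Holocene 0.0117 Myr.
Sorted longest-first: Paleocene (10), Lopingian (7.608), Pliocene (2.753), Pleistocene (2.5683), Holocene (0.0117).
The third longest is Pliocene at 2.753 Myr.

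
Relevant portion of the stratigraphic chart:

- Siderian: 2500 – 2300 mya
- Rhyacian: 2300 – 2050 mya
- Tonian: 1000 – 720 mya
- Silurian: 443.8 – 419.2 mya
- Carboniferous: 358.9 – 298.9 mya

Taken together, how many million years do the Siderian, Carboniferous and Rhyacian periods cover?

Each duration: Siderian = 200; Carboniferous = 60; Rhyacian = 250.
Sum: 200 + 60 + 250 = 510 Myr.

510 million years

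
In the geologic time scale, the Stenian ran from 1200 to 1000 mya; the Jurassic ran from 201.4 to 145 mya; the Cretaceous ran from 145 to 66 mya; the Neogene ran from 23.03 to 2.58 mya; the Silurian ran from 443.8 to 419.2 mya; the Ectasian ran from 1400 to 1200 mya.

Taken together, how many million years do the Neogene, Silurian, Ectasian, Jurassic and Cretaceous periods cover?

Duration is start − end for each: (23.03 − 2.58) + (443.8 − 419.2) + (1400 − 1200) + (201.4 − 145) + (145 − 66).
That is 20.45 + 24.6 + 200 + 56.4 + 79, which totals 380.45 million years.

380.45 million years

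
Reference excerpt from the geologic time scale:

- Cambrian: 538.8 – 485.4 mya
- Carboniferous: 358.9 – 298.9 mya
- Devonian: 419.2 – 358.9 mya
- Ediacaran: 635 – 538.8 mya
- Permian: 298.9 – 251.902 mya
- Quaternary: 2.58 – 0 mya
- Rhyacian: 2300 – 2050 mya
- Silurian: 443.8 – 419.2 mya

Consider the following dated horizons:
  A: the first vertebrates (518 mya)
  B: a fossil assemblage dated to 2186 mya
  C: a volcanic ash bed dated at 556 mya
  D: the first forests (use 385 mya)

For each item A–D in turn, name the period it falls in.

Match each age against the start–end ranges in the excerpt: A = 518 Ma → Cambrian (538.8–485.4); B = 2186 Ma → Rhyacian (2300–2050); C = 556 Ma → Ediacaran (635–538.8); D = 385 Ma → Devonian (419.2–358.9).

A — Cambrian; B — Rhyacian; C — Ediacaran; D — Devonian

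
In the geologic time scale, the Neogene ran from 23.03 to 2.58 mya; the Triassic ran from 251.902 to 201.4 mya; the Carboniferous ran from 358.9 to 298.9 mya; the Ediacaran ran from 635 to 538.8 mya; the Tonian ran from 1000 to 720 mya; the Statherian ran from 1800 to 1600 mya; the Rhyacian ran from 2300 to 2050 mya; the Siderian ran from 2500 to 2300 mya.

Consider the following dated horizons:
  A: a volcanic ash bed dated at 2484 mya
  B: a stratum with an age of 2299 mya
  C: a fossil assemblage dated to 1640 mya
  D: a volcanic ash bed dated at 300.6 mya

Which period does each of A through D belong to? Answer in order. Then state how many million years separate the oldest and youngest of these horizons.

A — Siderian; B — Rhyacian; C — Statherian; D — Carboniferous; span 2183.4 million years

A: 2484 Ma lies in 2500–2300 Ma, so Siderian.
B: 2299 Ma lies in 2300–2050 Ma, so Rhyacian.
C: 1640 Ma lies in 1800–1600 Ma, so Statherian.
D: 300.6 Ma lies in 358.9–298.9 Ma, so Carboniferous.
Oldest = 2484 Ma, youngest = 300.6 Ma → span 2183.4 Myr.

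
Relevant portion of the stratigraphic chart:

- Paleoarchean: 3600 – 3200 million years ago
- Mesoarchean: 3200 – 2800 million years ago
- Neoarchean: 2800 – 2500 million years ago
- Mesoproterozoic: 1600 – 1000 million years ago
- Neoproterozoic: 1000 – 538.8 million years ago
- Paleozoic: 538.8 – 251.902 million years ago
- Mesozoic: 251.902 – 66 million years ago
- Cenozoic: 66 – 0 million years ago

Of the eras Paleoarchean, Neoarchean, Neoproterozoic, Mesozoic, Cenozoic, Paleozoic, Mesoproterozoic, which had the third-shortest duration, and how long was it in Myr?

Paleozoic, 286.898 million years

Start − end for each: Paleoarchean 3600 − 3200 = 400; Neoarchean 2800 − 2500 = 300; Neoproterozoic 1000 − 538.8 = 461.2; Mesozoic 251.902 − 66 = 185.902; Cenozoic 66 − 0 = 66; Paleozoic 538.8 − 251.902 = 286.898; Mesoproterozoic 1600 − 1000 = 600.
Ranking these from shortest: Cenozoic < Mesozoic < Paleozoic < Neoarchean < Paleoarchean < Neoproterozoic < Mesoproterozoic.
Position 3 in that ranking is Paleozoic, which lasted 286.898 Myr.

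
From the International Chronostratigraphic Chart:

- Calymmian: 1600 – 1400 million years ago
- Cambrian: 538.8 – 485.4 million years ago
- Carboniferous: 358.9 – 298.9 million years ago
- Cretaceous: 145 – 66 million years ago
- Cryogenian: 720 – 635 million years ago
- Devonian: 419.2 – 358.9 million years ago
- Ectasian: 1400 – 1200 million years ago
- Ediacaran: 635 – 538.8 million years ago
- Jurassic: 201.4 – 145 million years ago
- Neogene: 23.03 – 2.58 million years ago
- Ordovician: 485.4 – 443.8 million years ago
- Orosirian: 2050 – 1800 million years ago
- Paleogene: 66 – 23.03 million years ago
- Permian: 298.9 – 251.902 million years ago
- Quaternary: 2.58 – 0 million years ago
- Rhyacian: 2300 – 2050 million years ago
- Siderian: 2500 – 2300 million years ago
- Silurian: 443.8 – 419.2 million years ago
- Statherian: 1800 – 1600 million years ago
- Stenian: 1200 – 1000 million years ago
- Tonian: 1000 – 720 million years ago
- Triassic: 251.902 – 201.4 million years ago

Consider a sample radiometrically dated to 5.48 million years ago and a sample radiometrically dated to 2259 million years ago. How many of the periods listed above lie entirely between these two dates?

The older date is 2259 Ma and the younger is 5.48 Ma.
Periods with start < 2259 and end > 5.48 Ma: Orosirian (2050–1800), Statherian (1800–1600), Calymmian (1600–1400), Ectasian (1400–1200), Stenian (1200–1000), Tonian (1000–720), Cryogenian (720–635), Ediacaran (635–538.8), Cambrian (538.8–485.4), Ordovician (485.4–443.8), Silurian (443.8–419.2), Devonian (419.2–358.9), Carboniferous (358.9–298.9), Permian (298.9–251.902), Triassic (251.902–201.4), Jurassic (201.4–145), Cretaceous (145–66), Paleogene (66–23.03).
That is 18 complete periods.

18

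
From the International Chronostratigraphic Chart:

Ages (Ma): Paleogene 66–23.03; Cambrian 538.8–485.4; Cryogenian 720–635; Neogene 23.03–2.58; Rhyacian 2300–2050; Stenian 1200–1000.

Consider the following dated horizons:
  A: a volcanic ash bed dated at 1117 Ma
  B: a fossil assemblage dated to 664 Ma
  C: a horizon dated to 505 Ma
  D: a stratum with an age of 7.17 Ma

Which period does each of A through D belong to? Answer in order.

A — Stenian; B — Cryogenian; C — Cambrian; D — Neogene

A: 1117 Ma lies in 1200–1000 Ma, so Stenian.
B: 664 Ma lies in 720–635 Ma, so Cryogenian.
C: 505 Ma lies in 538.8–485.4 Ma, so Cambrian.
D: 7.17 Ma lies in 23.03–2.58 Ma, so Neogene.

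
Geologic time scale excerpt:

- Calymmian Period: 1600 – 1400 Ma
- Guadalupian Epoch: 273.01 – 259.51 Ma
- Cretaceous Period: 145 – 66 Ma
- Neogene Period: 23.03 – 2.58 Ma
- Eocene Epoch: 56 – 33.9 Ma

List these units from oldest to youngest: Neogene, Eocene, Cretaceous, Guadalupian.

Guadalupian, then Cretaceous, then Eocene, then Neogene

Sorting by start age (descending Ma, since larger Ma = older): Guadalupian began 273.01, Cretaceous began 145, Eocene began 56, Neogene began 23.03.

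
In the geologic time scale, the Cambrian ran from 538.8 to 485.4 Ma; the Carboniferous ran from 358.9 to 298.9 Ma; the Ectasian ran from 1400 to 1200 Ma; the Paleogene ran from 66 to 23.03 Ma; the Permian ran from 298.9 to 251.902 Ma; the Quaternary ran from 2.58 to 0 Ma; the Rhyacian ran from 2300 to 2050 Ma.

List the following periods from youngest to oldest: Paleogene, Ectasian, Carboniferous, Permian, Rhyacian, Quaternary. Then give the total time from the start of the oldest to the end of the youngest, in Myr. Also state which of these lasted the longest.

From the excerpt: Paleogene 66–23.03; Ectasian 1400–1200; Carboniferous 358.9–298.9; Permian 298.9–251.902; Rhyacian 2300–2050; Quaternary 2.58–0 (Ma).
Larger Ma is earlier, so the oldest is Rhyacian and the youngest is Quaternary; youngest to oldest: Quaternary, Paleogene, Permian, Carboniferous, Ectasian, Rhyacian.
Oldest start 2300 minus youngest end 0 gives 2300 Myr overall.
Individual lengths (start − end): Ectasian 200; Permian 46.998; Carboniferous 60; Paleogene 42.97; Rhyacian 250; Quaternary 2.58. The largest is Rhyacian at 250 Myr.

Quaternary, Paleogene, Permian, Carboniferous, Ectasian, Rhyacian; total span 2300 Myr; longest is Rhyacian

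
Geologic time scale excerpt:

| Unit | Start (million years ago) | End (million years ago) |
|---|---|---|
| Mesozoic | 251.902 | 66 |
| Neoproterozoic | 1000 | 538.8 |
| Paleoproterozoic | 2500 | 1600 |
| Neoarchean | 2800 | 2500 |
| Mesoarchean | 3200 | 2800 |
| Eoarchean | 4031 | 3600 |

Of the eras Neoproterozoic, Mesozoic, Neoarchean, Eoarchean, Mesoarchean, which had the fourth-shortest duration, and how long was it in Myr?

Eoarchean, 431 million years

Start − end for each: Neoproterozoic 1000 − 538.8 = 461.2; Mesozoic 251.902 − 66 = 185.902; Neoarchean 2800 − 2500 = 300; Eoarchean 4031 − 3600 = 431; Mesoarchean 3200 − 2800 = 400.
Ranking these from shortest: Mesozoic < Neoarchean < Mesoarchean < Eoarchean < Neoproterozoic.
Position 4 in that ranking is Eoarchean, which lasted 431 Myr.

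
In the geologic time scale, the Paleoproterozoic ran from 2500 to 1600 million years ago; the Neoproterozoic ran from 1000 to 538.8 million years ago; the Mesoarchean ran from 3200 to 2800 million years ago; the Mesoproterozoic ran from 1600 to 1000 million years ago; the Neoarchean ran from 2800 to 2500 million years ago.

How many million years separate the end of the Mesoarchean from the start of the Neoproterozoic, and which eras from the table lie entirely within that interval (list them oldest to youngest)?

1800 million years; Neoarchean, Paleoproterozoic, Mesoproterozoic

The Mesoarchean closes at 2800 Ma and the Neoproterozoic opens at 1000 Ma, so the interval is 2800 − 1000 = 1800 Myr.
An era fits inside if it starts at or after 2800 Ma and ends at or before 1000 Ma; oldest first that gives Neoarchean, Paleoproterozoic, Mesoproterozoic.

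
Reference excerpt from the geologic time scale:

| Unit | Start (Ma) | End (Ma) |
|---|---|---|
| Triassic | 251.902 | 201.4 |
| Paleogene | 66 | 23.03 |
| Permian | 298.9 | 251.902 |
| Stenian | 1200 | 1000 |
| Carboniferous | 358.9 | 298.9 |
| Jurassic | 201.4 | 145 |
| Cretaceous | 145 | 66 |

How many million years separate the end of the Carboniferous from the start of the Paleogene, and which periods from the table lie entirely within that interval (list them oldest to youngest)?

232.9 million years; Permian, Triassic, Jurassic, Cretaceous

The Carboniferous closes at 298.9 Ma and the Paleogene opens at 66 Ma, so the interval is 298.9 − 66 = 232.9 Myr.
A period fits inside if it starts at or after 298.9 Ma and ends at or before 66 Ma; oldest first that gives Permian, Triassic, Jurassic, Cretaceous.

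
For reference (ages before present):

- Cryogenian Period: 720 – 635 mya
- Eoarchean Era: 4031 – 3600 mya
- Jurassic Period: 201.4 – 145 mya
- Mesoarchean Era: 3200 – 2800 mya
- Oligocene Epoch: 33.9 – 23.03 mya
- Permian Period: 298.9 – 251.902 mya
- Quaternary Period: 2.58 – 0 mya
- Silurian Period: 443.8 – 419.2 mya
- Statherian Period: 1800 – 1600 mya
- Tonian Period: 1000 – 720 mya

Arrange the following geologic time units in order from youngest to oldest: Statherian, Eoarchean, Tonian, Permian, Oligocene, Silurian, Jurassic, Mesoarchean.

Sorting by start age (ascending Ma, since larger Ma = older): Oligocene start 33.9, Jurassic start 201.4, Permian start 298.9, Silurian start 443.8, Tonian start 1000, Statherian start 1800, Mesoarchean start 3200, Eoarchean start 4031.

Oligocene, then Jurassic, then Permian, then Silurian, then Tonian, then Statherian, then Mesoarchean, then Eoarchean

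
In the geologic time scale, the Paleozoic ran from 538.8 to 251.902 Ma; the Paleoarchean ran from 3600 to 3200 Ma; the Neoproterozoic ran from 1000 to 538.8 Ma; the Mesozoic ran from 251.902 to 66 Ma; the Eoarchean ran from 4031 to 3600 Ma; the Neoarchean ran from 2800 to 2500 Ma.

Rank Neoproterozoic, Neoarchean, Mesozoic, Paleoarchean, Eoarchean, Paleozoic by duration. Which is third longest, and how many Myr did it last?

Durations: Neoproterozoic 461.2; Neoarchean 300; Mesozoic 185.902; Paleoarchean 400; Eoarchean 431; Paleozoic 286.898 Myr.
Sorted longest-first: Neoproterozoic (461.2), Eoarchean (431), Paleoarchean (400), Neoarchean (300), Paleozoic (286.898), Mesozoic (185.902).
The third longest is Paleoarchean at 400 Myr.

Paleoarchean, 400 million years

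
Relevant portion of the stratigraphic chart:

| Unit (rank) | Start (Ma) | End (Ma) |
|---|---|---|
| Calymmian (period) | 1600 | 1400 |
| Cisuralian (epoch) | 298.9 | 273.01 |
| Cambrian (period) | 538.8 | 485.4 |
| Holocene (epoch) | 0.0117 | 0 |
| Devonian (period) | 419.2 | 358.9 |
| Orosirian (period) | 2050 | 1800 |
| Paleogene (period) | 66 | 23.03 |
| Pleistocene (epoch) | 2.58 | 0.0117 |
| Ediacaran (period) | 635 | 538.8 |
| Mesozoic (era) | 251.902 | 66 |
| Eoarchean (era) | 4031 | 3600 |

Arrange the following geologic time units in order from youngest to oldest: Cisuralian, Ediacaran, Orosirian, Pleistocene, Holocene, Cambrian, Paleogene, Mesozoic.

Holocene, Pleistocene, Paleogene, Mesozoic, Cisuralian, Cambrian, Ediacaran, Orosirian

Sorting by start age (ascending Ma, since larger Ma = older): Holocene start 0.0117, Pleistocene start 2.58, Paleogene start 66, Mesozoic start 251.902, Cisuralian start 298.9, Cambrian start 538.8, Ediacaran start 635, Orosirian start 2050.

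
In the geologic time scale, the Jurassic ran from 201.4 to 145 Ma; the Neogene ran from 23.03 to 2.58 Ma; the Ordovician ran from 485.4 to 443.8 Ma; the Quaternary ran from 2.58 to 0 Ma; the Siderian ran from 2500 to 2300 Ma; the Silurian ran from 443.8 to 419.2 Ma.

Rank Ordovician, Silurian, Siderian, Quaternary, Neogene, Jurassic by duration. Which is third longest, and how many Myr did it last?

Ordovician, 41.6 million years

Durations: Ordovician 41.6; Silurian 24.6; Siderian 200; Quaternary 2.58; Neogene 20.45; Jurassic 56.4 Myr.
Sorted longest-first: Siderian (200), Jurassic (56.4), Ordovician (41.6), Silurian (24.6), Neogene (20.45), Quaternary (2.58).
The third longest is Ordovician at 41.6 Myr.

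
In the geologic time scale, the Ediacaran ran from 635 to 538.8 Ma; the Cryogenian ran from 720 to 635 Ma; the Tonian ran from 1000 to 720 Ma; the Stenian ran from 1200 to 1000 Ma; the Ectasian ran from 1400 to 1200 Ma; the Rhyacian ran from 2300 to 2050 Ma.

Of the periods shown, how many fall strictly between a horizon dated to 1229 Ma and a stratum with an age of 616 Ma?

3

The older date is 1229 Ma and the younger is 616 Ma.
Periods with start < 1229 and end > 616 Ma: Stenian (1200–1000), Tonian (1000–720), Cryogenian (720–635).
That is 3 complete periods.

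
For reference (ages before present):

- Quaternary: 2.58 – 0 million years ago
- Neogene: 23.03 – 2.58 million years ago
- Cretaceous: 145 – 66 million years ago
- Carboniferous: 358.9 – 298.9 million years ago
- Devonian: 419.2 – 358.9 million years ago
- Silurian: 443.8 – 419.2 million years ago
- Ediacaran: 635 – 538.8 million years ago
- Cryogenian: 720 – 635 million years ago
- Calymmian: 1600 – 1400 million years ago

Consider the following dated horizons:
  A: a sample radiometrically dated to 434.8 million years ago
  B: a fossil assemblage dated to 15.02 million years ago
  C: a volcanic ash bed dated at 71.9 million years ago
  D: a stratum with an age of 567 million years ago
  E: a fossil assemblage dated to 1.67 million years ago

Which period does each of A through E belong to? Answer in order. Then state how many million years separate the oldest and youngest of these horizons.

A — Silurian; B — Neogene; C — Cretaceous; D — Ediacaran; E — Quaternary; span 565.33 million years

A: 434.8 Ma lies in 443.8–419.2 Ma, so Silurian.
B: 15.02 Ma lies in 23.03–2.58 Ma, so Neogene.
C: 71.9 Ma lies in 145–66 Ma, so Cretaceous.
D: 567 Ma lies in 635–538.8 Ma, so Ediacaran.
E: 1.67 Ma lies in 2.58–0 Ma, so Quaternary.
Oldest = 567 Ma, youngest = 1.67 Ma → span 565.33 Myr.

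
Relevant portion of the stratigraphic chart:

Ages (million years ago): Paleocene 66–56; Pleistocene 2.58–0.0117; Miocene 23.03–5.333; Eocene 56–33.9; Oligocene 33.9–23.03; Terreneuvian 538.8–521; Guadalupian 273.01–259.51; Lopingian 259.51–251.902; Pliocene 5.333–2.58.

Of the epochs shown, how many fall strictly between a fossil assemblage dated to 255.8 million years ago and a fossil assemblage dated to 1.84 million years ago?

5

The older date is 255.8 Ma and the younger is 1.84 Ma.
Epochs with start < 255.8 and end > 1.84 Ma: Paleocene (66–56), Eocene (56–33.9), Oligocene (33.9–23.03), Miocene (23.03–5.333), Pliocene (5.333–2.58).
That is 5 complete epochs.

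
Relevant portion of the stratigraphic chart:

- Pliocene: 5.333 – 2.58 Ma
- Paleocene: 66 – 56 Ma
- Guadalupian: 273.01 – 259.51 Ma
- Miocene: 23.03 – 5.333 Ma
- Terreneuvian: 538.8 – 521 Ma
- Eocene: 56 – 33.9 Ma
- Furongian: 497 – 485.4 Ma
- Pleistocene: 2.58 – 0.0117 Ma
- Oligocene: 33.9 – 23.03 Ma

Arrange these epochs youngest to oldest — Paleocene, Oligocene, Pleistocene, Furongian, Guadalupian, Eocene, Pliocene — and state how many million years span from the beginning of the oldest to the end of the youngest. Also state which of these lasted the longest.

Pleistocene → Pliocene → Oligocene → Eocene → Paleocene → Guadalupian → Furongian; total span 496.9883 Myr; longest is Eocene

Start ages (Ma): Furongian 497, Guadalupian 273.01, Paleocene 66, Eocene 56, Oligocene 33.9, Pliocene 5.333, Pleistocene 2.58.
Ordered youngest to oldest: Pleistocene, Pliocene, Oligocene, Eocene, Paleocene, Guadalupian, Furongian.
Span = 497 − 0.0117 = 496.9883 Myr.
Durations: Paleocene 10, Eocene 22.1, Guadalupian 13.5, Oligocene 10.87, Furongian 11.6, Pleistocene 2.5683, Pliocene 2.753 → longest is Eocene (22.1 Myr).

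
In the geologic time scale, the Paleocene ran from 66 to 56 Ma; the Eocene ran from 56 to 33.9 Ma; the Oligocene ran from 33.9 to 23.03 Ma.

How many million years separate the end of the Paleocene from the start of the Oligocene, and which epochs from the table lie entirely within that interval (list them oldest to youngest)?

22.1 million years; Eocene

The Paleocene closes at 56 Ma and the Oligocene opens at 33.9 Ma, so the interval is 56 − 33.9 = 22.1 Myr.
An epoch fits inside if it starts at or after 56 Ma and ends at or before 33.9 Ma; oldest first that gives Eocene.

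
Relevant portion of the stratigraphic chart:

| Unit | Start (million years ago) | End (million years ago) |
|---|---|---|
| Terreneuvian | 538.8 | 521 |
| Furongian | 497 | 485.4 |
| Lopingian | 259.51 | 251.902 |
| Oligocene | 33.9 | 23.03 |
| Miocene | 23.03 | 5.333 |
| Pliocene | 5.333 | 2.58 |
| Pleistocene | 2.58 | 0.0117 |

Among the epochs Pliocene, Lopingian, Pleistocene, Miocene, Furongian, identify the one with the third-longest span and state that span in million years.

Lopingian, 7.608 million years

Durations: Pliocene 2.753; Lopingian 7.608; Pleistocene 2.5683; Miocene 17.697; Furongian 11.6 Myr.
Sorted longest-first: Miocene (17.697), Furongian (11.6), Lopingian (7.608), Pliocene (2.753), Pleistocene (2.5683).
The third longest is Lopingian at 7.608 Myr.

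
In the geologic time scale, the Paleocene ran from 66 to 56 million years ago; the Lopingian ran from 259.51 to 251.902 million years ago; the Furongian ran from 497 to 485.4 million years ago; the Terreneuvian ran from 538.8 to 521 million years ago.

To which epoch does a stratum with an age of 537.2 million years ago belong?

Terreneuvian

537.2 Ma lies between 538.8 and 521 Ma, so it falls in the Terreneuvian.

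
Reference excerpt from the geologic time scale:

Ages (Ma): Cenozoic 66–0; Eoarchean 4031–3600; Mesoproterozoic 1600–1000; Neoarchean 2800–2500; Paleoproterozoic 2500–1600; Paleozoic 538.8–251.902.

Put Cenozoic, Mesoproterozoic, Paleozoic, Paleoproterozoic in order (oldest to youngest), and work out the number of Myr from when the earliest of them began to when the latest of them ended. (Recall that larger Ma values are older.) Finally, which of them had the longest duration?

Paleoproterozoic → Mesoproterozoic → Paleozoic → Cenozoic; total span 2500 Myr; longest is Paleoproterozoic

Start ages (Ma): Paleoproterozoic 2500, Mesoproterozoic 1600, Paleozoic 538.8, Cenozoic 66.
Ordered oldest to youngest: Paleoproterozoic, Mesoproterozoic, Paleozoic, Cenozoic.
Span = 2500 − 0 = 2500 Myr.
Durations: Cenozoic 66, Mesoproterozoic 600, Paleozoic 286.898, Paleoproterozoic 900 → longest is Paleoproterozoic (900 Myr).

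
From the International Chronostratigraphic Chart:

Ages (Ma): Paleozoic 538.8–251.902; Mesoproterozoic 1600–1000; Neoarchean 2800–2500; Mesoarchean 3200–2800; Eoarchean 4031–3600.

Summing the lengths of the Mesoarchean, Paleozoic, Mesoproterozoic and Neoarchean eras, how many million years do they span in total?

Duration is start − end for each: (3200 − 2800) + (538.8 − 251.902) + (1600 − 1000) + (2800 − 2500).
That is 400 + 286.898 + 600 + 300, which totals 1586.898 million years.

1586.898 million years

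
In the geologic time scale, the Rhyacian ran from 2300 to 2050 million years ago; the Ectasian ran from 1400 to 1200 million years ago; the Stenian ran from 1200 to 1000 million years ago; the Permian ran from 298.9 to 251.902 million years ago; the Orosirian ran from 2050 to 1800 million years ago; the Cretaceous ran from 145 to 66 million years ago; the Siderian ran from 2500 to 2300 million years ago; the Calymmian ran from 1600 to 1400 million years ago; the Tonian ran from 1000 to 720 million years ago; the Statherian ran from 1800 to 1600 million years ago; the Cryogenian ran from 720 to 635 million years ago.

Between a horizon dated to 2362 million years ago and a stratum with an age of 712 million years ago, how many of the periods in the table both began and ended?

7

The older date is 2362 Ma and the younger is 712 Ma.
Periods with start < 2362 and end > 712 Ma: Rhyacian (2300–2050), Orosirian (2050–1800), Statherian (1800–1600), Calymmian (1600–1400), Ectasian (1400–1200), Stenian (1200–1000), Tonian (1000–720).
That is 7 complete periods.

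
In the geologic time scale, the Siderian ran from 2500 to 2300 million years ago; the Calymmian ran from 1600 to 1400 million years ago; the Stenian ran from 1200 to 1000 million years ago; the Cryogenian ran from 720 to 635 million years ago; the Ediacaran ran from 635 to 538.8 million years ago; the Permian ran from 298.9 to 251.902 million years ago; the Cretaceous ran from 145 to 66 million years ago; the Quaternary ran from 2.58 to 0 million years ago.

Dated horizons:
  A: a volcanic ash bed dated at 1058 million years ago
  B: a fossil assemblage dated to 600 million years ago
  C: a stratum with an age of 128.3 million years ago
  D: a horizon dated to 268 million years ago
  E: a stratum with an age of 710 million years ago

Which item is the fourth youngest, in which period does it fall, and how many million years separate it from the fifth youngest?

E, in the Cryogenian; 348 million years to A

Sorted youngest-first by Ma: C (128.3), D (268), B (600), E (710), A (1058).
The fourth youngest is E at 710 Ma, which lies in 720–635 Ma: the Cryogenian.
The fifth youngest is A at 1058 Ma; separation = |710 − 1058| = 348 Myr.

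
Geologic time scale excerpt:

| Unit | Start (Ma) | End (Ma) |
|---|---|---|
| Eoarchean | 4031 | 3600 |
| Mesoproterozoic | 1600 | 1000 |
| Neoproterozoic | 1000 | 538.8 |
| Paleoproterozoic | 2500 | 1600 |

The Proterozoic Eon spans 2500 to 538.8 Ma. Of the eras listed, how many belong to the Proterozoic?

Eras inside 2500–538.8 Ma: Paleoproterozoic, Mesoproterozoic, Neoproterozoic — 3 in total.

3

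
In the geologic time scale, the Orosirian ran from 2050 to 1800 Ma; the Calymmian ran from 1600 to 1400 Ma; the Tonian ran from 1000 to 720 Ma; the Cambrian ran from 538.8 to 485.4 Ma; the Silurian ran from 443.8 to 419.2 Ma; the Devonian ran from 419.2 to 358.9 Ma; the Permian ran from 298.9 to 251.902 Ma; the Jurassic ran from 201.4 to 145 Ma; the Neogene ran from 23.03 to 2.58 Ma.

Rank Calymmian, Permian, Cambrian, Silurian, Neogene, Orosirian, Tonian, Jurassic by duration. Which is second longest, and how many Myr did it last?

Durations: Calymmian 200; Permian 46.998; Cambrian 53.4; Silurian 24.6; Neogene 20.45; Orosirian 250; Tonian 280; Jurassic 56.4 Myr.
Sorted longest-first: Tonian (280), Orosirian (250), Calymmian (200), Jurassic (56.4), Cambrian (53.4), Permian (46.998), Silurian (24.6), Neogene (20.45).
The second longest is Orosirian at 250 Myr.

Orosirian, 250 million years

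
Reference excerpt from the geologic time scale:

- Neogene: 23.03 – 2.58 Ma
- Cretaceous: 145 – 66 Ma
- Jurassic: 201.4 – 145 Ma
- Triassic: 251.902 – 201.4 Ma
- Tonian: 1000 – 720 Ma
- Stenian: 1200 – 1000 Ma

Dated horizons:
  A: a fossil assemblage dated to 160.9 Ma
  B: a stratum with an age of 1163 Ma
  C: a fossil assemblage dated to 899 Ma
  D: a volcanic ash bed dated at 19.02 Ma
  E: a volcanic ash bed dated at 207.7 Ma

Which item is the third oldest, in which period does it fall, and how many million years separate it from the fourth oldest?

Sorted oldest-first by Ma: B (1163), C (899), E (207.7), A (160.9), D (19.02).
The third oldest is E at 207.7 Ma, which lies in 251.902–201.4 Ma: the Triassic.
The fourth oldest is A at 160.9 Ma; separation = |207.7 − 160.9| = 46.8 Myr.

E, in the Triassic; 46.8 million years to A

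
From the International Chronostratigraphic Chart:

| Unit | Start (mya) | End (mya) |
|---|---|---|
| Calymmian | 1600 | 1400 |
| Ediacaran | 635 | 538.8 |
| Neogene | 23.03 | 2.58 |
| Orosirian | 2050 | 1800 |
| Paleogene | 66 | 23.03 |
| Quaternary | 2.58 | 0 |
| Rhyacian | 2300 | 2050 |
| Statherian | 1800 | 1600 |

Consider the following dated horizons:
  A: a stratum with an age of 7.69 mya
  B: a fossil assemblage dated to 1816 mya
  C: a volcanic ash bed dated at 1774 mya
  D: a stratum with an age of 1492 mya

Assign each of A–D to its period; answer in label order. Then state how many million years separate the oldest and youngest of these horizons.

Match each age against the start–end ranges in the excerpt: A = 7.69 Ma → Neogene (23.03–2.58); B = 1816 Ma → Orosirian (2050–1800); C = 1774 Ma → Statherian (1800–1600); D = 1492 Ma → Calymmian (1600–1400).
The largest age is 1816 Ma and the smallest is 7.69 Ma; their difference is 1808.31 Myr.

A — Neogene; B — Orosirian; C — Statherian; D — Calymmian; span 1808.31 million years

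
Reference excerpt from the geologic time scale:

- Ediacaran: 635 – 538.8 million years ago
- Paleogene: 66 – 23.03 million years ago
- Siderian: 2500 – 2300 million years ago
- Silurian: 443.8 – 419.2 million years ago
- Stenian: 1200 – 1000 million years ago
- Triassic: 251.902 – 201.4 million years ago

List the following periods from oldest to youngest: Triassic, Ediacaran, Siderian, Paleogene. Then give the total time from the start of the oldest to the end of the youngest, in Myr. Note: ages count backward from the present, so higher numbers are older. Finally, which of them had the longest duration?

Siderian → Ediacaran → Triassic → Paleogene; total span 2476.97 Myr; longest is Siderian

From the excerpt: Triassic 251.902–201.4; Ediacaran 635–538.8; Siderian 2500–2300; Paleogene 66–23.03 (Ma).
Larger Ma is earlier, so the oldest is Siderian and the youngest is Paleogene; oldest to youngest: Siderian, Ediacaran, Triassic, Paleogene.
Oldest start 2500 minus youngest end 23.03 gives 2476.97 Myr overall.
Individual lengths (start − end): Ediacaran 96.2; Siderian 200; Paleogene 42.97; Triassic 50.502. The largest is Siderian at 200 Myr.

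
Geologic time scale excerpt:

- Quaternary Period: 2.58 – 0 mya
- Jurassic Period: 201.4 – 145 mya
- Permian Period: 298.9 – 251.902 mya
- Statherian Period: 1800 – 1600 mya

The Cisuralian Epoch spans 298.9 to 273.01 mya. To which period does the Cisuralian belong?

Permian

The Cisuralian (298.9–273.01 Ma) lies entirely within 298.9–251.902 Ma, the Permian Period.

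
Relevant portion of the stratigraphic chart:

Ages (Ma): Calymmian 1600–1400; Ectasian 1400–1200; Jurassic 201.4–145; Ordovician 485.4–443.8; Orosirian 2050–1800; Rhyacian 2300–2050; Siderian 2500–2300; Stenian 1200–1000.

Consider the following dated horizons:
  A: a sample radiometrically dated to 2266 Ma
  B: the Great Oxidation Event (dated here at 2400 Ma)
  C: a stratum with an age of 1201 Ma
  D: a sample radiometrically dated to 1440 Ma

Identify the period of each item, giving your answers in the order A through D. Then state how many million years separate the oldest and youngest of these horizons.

A — Rhyacian; B — Siderian; C — Ectasian; D — Calymmian; span 1199 million years

A: 2266 Ma lies in 2300–2050 Ma, so Rhyacian.
B: 2400 Ma lies in 2500–2300 Ma, so Siderian.
C: 1201 Ma lies in 1400–1200 Ma, so Ectasian.
D: 1440 Ma lies in 1600–1400 Ma, so Calymmian.
Oldest = 2400 Ma, youngest = 1201 Ma → span 1199 Myr.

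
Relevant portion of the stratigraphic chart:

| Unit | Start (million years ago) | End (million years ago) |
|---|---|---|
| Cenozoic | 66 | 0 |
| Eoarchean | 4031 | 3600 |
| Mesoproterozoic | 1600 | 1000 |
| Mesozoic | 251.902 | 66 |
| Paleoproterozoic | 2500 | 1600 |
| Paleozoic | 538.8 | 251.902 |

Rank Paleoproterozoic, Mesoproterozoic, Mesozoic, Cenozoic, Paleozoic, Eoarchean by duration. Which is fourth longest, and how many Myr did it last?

Start − end for each: Paleoproterozoic 2500 − 1600 = 900; Mesoproterozoic 1600 − 1000 = 600; Mesozoic 251.902 − 66 = 185.902; Cenozoic 66 − 0 = 66; Paleozoic 538.8 − 251.902 = 286.898; Eoarchean 4031 − 3600 = 431.
Ranking these from longest: Paleoproterozoic > Mesoproterozoic > Eoarchean > Paleozoic > Mesozoic > Cenozoic.
Position 4 in that ranking is Paleozoic, which lasted 286.898 Myr.

Paleozoic, 286.898 million years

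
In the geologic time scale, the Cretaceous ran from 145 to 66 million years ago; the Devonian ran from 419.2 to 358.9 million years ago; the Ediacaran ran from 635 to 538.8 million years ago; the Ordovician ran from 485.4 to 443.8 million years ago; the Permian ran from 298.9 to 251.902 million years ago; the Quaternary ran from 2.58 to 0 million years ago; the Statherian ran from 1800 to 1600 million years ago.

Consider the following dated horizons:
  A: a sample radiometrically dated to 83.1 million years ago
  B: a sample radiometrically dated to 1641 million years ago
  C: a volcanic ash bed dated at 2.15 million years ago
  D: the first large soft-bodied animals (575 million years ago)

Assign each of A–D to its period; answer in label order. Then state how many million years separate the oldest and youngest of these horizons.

A — Cretaceous; B — Statherian; C — Quaternary; D — Ediacaran; span 1638.85 million years

Match each age against the start–end ranges in the excerpt: A = 83.1 Ma → Cretaceous (145–66); B = 1641 Ma → Statherian (1800–1600); C = 2.15 Ma → Quaternary (2.58–0); D = 575 Ma → Ediacaran (635–538.8).
The largest age is 1641 Ma and the smallest is 2.15 Ma; their difference is 1638.85 Myr.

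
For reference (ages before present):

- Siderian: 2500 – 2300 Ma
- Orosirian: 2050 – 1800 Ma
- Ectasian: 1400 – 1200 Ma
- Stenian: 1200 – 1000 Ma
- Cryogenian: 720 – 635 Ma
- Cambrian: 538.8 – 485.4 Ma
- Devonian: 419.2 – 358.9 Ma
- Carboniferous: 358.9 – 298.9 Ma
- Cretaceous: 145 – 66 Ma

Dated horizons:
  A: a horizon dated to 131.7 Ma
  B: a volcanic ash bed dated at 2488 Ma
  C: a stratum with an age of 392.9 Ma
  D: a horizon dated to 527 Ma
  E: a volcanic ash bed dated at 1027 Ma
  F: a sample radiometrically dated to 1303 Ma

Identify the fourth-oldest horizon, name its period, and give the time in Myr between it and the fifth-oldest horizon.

Sorted oldest-first by Ma: B (2488), F (1303), E (1027), D (527), C (392.9), A (131.7).
The fourth oldest is D at 527 Ma, which lies in 538.8–485.4 Ma: the Cambrian.
The fifth oldest is C at 392.9 Ma; separation = |527 − 392.9| = 134.1 Myr.

D, in the Cambrian; 134.1 million years to C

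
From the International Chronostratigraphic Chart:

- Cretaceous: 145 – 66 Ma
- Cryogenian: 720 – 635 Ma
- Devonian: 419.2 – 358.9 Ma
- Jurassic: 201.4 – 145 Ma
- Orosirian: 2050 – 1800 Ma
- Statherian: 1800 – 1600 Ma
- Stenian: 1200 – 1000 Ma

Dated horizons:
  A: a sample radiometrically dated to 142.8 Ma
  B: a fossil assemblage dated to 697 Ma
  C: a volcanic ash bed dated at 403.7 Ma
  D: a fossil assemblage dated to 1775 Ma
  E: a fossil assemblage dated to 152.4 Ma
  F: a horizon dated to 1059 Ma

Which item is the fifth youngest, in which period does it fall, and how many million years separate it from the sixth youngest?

F, in the Stenian; 716 million years to D

Smaller Ma means younger, so youngest first: A 142.8 < E 152.4 < C 403.7 < B 697 < F 1059 < D 1775.
Counting 5 along gives F (1059 Ma); the excerpt puts that inside the Stenian, 1200–1000 Ma.
Next in line is D (1775 Ma), and 1775 − 1059 = 716 Myr.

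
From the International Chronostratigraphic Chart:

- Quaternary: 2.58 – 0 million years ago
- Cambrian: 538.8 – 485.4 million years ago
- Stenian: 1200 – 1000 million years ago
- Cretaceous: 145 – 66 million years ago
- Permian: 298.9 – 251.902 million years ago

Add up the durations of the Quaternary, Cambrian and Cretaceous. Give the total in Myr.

134.98 million years

Duration is start − end for each: (2.58 − 0) + (538.8 − 485.4) + (145 − 66).
That is 2.58 + 53.4 + 79, which totals 134.98 million years.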